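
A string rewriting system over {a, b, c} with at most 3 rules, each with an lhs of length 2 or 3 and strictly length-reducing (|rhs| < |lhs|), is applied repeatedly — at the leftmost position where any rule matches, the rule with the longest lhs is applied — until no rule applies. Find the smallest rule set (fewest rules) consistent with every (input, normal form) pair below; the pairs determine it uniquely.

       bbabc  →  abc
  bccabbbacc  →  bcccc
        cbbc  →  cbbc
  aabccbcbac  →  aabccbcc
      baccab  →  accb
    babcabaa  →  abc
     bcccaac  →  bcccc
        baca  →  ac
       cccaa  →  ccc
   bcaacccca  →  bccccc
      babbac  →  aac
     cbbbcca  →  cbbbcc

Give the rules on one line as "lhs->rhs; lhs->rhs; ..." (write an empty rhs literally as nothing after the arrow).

ba->a; ca->c

  | bbabc => babc => abc
  | bccabbbacc => bccbbbacc => bccbbacc => bccbacc => bccacc => bcccc
  | cbbc
  | aabccbcbac => aabccbcac => aabccbcc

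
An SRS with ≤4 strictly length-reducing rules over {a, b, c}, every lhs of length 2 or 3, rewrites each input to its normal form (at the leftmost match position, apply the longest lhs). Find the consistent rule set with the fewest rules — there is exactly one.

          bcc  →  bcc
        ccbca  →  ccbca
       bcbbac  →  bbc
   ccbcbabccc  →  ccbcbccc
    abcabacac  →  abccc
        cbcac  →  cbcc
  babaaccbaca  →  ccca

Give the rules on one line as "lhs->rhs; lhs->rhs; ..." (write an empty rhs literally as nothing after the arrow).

  | bcc
  | ccbca
  | bcbbac => bbbac => bbc
  | ccbcbabccc => ccbcbccc

ac->c; ba->; cbb->bb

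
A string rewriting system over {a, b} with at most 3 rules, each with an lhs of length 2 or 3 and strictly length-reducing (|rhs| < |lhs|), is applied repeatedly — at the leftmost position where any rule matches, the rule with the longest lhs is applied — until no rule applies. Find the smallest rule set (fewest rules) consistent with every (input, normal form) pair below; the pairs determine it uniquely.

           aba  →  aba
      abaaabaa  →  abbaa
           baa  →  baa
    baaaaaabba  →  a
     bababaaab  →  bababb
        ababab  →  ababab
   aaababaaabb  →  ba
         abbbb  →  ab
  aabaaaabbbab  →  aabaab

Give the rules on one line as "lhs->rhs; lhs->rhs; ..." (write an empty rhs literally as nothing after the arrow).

  | aba
  | abaaabaa => abbaa
  | baa
  | baaaaaabba => baaabba => bbba => a

aaa->; bbb->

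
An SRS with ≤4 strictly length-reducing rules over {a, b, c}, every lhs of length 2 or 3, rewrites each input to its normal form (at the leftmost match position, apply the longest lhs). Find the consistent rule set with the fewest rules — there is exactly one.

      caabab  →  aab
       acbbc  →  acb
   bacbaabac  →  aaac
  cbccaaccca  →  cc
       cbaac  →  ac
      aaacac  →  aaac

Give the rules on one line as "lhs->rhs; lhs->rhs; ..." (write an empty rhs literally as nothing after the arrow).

  | caabab => abab => aab
  | acbbc => acb
  | bacbaabac => acbaabac => acaabac => aabac => aaac
  | cbccaaccca => ccaaccca => caccca => ccca => cc

ba->a; bc->; ca->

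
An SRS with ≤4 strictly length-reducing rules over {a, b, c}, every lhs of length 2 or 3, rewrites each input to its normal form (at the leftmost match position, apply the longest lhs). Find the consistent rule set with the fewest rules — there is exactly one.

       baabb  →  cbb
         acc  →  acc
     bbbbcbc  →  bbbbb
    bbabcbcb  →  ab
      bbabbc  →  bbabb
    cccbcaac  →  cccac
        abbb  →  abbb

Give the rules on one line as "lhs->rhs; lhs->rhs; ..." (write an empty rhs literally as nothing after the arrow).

  | baabb => cbb
  | acc
  | bbbbcbc => bbbbbc => bbbbb
  | bbabcbcb => bbaabcb => bcbcb => abcb => aab => ab

aa->a; baa->c; bbc->bb; bc->a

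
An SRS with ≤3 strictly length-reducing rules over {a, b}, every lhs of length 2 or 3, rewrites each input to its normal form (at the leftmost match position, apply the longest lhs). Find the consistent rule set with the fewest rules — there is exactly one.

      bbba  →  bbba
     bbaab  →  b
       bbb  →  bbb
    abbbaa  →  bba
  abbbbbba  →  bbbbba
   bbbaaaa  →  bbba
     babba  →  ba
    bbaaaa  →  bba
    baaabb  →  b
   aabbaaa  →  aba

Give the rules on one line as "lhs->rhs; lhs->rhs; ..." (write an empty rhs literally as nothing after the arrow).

  | bbba
  | bbaab => bbab => b
  | bbb
  | abbbaa => bbaa => bba

abb->b; baa->ba; bab->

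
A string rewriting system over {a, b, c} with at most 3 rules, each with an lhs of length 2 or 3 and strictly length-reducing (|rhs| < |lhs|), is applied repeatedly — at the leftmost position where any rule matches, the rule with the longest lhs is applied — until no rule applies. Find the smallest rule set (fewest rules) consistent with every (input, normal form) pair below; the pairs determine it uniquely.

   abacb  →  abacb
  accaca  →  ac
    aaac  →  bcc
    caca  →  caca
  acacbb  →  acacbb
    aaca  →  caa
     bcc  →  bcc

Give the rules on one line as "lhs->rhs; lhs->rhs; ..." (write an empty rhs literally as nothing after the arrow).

  | abacb
  | accaca => acca => ac
  | aaac => bcc
  | caca

aaa->bc; aac->ca; cca->c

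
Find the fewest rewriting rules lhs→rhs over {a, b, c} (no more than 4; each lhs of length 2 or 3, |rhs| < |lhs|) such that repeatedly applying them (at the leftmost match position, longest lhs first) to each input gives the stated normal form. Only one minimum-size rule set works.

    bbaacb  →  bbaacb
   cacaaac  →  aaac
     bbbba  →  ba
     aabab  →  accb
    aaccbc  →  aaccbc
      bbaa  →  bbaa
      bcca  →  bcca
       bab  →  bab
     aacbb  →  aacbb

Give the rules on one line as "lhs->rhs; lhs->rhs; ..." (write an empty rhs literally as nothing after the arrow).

  | bbaacb
  | cacaaac => aaac
  | bbbba => ba
  | aabab => accb

aba->cc; bbb->; cac->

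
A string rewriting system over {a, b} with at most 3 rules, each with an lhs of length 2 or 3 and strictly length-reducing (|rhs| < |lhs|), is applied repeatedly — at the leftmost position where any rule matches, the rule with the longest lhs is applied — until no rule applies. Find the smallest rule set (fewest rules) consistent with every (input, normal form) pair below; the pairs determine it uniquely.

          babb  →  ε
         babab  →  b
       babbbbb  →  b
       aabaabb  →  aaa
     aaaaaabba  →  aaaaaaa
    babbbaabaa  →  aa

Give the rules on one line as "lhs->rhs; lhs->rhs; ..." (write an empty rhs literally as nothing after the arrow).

ba->; bb->

  | babb => bb => ε
  | babab => bab => b
  | babbbbb => bbbbb => bbb => b
  | aabaabb => aaabb => aaa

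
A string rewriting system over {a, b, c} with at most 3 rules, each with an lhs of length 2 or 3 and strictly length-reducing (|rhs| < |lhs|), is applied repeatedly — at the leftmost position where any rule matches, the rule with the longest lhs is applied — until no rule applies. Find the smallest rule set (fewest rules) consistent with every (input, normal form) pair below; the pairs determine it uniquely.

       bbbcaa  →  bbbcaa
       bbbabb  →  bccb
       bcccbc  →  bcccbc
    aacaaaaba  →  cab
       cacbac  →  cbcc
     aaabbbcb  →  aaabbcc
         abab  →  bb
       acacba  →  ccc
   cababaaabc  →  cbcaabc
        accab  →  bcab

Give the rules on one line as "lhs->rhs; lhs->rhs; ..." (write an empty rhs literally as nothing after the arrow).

ac->b; ba->c; bcb->cc

  | bbbcaa
  | bbbabb => bbcbb => bccb
  | bcccbc
  | aacaaaaba => abaaaaba => acaaaba => baaaba => caaba => caac => cab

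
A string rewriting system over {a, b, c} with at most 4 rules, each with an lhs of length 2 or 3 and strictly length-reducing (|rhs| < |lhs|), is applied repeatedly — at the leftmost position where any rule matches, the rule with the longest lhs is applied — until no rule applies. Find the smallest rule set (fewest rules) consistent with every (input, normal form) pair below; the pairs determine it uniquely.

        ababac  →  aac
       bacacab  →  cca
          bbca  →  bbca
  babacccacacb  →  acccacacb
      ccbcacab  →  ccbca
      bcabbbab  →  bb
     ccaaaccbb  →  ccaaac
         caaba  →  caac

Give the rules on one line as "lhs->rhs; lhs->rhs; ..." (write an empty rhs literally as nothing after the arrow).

ba->c; bab->; cab->; cbb->

  | ababac => aac
  | bacacab => ccacab => cca
  | bbca
  | babacccacacb => acccacacb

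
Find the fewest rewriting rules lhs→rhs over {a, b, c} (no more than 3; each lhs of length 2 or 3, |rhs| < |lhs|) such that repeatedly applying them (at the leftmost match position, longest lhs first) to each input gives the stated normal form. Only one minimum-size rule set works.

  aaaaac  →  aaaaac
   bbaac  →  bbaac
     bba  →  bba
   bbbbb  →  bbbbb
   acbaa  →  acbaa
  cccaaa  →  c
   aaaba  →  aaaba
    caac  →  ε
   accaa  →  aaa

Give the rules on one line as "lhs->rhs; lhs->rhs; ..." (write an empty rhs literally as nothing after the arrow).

  | aaaaac
  | bbaac
  | bba
  | bbbbb

ca->c; cc->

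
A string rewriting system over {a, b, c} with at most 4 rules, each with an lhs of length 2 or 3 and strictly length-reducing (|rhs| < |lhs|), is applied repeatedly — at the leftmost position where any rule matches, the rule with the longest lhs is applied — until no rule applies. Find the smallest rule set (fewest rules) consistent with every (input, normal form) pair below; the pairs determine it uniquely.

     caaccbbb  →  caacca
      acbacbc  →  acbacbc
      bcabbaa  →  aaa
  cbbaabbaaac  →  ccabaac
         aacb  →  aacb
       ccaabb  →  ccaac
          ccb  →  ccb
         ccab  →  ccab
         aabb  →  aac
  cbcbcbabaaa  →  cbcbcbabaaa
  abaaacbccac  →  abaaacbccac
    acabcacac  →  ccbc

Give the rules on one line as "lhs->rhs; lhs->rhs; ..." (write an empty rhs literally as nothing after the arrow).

  | caaccbbb => caacca
  | acbacbc
  | bcabbaa => bbbaa => aaa
  | cbbaabbaaac => ccaabbaaac => ccaacaaac => ccabaac

aca->b; bb->c; bbb->a; bca->b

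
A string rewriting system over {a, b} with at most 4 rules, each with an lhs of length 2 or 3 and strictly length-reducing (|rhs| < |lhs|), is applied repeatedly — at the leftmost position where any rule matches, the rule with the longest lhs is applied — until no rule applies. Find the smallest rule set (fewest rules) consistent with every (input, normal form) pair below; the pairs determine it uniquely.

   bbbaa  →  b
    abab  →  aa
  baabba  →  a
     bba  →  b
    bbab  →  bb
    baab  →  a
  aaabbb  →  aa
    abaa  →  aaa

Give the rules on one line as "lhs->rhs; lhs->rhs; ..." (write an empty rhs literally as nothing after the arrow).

  | bbbaa => bba => b
  | abab => aab => aa
  | baabba => abba => a
  | bba => b

ab->a; abb->; ba->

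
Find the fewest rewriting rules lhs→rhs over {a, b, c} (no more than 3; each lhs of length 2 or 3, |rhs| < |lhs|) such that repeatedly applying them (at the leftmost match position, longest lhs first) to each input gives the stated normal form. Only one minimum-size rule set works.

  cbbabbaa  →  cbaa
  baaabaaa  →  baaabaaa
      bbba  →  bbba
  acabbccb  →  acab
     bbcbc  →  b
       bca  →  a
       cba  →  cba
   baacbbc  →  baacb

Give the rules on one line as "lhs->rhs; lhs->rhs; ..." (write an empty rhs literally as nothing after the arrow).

bab->c; bc->

  | cbbabbaa => cbcbaa => cbaa
  | baaabaaa
  | bbba
  | acabbccb => acabcb => acab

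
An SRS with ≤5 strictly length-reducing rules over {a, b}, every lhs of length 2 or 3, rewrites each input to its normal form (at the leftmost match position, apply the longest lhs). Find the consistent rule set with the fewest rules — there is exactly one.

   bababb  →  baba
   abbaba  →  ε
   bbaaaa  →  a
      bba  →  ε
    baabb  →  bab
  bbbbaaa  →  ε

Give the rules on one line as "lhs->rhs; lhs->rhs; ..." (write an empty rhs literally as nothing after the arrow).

  | bababb => baba
  | abbaba => aaba => aa => ε
  | bbaaaa => aaaaa => aaa => a
  | bba => aa => ε

aa->; aab->a; abb->a; bb->a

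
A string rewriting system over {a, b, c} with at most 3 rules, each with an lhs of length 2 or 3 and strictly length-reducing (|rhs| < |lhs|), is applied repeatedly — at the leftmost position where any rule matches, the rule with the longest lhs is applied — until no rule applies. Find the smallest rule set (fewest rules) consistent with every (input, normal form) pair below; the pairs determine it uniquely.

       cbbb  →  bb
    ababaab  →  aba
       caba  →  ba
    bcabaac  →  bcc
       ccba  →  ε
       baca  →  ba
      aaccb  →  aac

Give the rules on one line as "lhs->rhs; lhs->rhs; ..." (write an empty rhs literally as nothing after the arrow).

baa->c; ca->; cb->

  | cbbb => bb
  | ababaab => abacb => aba
  | caba => ba
  | bcabaac => bbaac => bcc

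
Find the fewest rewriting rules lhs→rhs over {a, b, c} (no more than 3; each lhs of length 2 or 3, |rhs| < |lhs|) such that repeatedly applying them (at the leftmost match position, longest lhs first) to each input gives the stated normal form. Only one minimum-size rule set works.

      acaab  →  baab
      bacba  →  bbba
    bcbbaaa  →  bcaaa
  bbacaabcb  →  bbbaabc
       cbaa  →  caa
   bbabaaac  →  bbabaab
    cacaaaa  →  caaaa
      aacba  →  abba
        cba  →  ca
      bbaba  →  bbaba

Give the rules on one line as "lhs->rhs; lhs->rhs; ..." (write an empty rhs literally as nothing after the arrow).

  | acaab => baab
  | bacba => bbba
  | bcbbaaa => bcbaaa => bcaaa
  | bbacaabcb => bbbaabcb => bbbaabc

ac->b; cb->c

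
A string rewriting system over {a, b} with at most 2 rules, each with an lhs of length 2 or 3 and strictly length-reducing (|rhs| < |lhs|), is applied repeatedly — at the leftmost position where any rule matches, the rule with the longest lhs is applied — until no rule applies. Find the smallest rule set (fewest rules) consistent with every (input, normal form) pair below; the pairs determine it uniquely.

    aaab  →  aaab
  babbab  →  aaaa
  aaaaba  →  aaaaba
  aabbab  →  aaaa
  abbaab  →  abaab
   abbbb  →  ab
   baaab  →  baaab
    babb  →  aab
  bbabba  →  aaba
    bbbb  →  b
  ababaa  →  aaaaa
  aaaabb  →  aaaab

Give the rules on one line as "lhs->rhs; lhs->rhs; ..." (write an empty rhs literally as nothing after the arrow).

bab->aa; bb->b

  | aaab
  | babbab => aabab => aaaa
  | aaaaba
  | aabbab => aabab => aaaa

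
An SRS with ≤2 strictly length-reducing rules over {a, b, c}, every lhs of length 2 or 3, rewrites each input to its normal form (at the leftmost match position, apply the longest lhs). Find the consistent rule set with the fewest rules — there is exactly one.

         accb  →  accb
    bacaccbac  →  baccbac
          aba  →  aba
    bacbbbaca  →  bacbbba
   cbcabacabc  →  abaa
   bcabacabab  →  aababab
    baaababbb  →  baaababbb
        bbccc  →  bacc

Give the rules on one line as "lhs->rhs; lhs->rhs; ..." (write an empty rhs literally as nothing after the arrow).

  | accb
  | bacaccbac => baccbac
  | aba
  | bacbbbaca => bacbbba

bc->a; ca->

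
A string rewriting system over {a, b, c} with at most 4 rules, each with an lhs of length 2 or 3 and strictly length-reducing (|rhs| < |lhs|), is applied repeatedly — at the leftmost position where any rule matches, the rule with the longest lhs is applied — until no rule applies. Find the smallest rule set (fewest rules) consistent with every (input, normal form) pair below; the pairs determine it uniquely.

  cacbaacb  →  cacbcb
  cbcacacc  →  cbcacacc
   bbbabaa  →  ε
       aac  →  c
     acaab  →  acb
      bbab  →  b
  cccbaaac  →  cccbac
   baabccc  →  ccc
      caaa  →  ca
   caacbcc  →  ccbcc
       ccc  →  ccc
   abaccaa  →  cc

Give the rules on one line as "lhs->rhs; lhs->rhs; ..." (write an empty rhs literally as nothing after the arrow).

  | cacbaacb => cacbcb
  | cbcacacc
  | bbbabaa => ababaa => bbbaa => abaa => bba => aa => ε
  | aac => c

aa->; aba->bb; bb->a; bbc->c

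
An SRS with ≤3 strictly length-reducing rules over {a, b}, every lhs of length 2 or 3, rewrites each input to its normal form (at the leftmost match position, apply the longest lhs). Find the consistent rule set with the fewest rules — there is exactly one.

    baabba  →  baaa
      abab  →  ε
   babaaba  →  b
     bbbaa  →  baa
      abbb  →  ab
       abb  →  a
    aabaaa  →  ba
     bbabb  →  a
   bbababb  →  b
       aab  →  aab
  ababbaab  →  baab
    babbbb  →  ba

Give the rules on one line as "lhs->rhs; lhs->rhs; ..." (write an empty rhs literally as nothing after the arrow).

aba->b; bb->

  | baabba => baaa
  | abab => bb => ε
  | babaaba => bbaba => aba => b
  | bbbaa => baa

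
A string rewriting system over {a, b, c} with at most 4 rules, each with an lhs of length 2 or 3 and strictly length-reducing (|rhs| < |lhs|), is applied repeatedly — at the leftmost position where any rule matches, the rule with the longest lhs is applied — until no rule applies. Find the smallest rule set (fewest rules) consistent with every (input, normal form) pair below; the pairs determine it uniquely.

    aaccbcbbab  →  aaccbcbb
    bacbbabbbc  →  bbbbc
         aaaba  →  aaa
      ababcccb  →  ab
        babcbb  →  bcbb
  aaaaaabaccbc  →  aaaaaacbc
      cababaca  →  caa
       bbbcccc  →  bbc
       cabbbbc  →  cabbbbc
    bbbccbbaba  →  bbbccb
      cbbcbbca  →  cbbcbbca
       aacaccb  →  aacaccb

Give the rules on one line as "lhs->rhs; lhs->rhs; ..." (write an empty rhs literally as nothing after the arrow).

ba->; bac->; ccc->ac

  | aaccbcbbab => aaccbcbb
  | bacbbabbbc => bbabbbc => bbbbc
  | aaaba => aaa
  | ababcccb => abcccb => abacb => ab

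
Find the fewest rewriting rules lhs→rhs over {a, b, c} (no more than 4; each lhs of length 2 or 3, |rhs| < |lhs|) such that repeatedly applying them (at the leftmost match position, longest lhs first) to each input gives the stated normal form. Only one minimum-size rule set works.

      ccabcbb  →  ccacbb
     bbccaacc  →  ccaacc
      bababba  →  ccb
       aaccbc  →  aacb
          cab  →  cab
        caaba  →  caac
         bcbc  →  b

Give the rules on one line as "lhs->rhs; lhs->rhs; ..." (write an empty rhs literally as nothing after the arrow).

ba->c; bba->b; bc->c; cbc->b

  | ccabcbb => ccacbb
  | bbccaacc => bccaacc => ccaacc
  | bababba => cbabba => ccbba => ccb
  | aaccbc => aacb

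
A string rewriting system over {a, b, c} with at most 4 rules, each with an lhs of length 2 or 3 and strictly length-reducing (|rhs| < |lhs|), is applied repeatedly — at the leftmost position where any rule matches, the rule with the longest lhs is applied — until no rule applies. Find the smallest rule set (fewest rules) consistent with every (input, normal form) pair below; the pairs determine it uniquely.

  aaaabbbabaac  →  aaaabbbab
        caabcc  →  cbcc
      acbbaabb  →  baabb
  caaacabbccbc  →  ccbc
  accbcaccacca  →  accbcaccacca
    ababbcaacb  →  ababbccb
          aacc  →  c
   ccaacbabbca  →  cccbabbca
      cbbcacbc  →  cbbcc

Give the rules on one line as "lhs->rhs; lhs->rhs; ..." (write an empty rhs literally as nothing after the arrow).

aac->; acb->; caa->c; cab->

  | aaaabbbabaac => aaaabbbab
  | caabcc => cbcc
  | acbbaabb => baabb
  | caaacabbccbc => cacabbccbc => cabccbc => ccbc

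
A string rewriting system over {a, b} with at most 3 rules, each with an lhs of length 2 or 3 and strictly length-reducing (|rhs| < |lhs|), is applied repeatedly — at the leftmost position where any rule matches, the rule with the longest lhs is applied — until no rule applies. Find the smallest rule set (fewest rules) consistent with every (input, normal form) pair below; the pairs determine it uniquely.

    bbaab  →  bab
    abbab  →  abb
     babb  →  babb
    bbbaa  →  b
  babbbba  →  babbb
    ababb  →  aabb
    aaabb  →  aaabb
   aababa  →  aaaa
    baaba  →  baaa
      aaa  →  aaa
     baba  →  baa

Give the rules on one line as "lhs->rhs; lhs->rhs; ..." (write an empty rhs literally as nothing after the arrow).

aba->aa; bba->b

  | bbaab => bab
  | abbab => abb
  | babb
  | bbbaa => bba => b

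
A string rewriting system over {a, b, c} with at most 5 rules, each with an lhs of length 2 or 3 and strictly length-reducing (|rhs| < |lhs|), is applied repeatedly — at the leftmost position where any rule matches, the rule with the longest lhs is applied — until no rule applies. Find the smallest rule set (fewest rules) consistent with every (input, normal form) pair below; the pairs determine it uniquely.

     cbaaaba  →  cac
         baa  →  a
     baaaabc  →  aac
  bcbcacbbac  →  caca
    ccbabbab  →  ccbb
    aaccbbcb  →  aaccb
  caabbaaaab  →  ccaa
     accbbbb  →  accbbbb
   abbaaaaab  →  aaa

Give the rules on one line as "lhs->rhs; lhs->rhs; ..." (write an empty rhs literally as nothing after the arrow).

ab->; aba->c; ba->; bc->a

  | cbaaaba => caaba => cac
  | baa => a
  | baaaabc => aaabc => aac
  | bcbcacbbac => abcacbbac => cacbbac => cacbc => caca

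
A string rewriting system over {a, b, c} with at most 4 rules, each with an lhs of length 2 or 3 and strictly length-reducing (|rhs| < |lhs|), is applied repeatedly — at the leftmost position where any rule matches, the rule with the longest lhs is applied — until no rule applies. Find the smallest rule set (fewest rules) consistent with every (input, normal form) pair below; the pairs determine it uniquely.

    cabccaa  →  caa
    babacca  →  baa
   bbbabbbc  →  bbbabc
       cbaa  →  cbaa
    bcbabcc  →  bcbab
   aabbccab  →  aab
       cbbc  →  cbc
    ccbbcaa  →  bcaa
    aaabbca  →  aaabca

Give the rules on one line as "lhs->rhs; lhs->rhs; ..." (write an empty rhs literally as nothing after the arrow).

  | cabccaa => cabaa => caa
  | babacca => bacca => baa
  | bbbabbbc => bbbabbc => bbbabc
  | cbaa

aba->a; bbc->bc; cc->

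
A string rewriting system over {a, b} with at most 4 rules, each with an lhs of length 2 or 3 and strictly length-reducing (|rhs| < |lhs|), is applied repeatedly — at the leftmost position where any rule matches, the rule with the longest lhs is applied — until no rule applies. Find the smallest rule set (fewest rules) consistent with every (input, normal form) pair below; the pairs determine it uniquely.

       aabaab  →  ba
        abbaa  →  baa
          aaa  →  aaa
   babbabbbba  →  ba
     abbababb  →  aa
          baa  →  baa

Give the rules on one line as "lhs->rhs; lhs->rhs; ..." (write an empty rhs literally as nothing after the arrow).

  | aabaab => abaab => baab => ba
  | abbaa => baa
  | aaa
  | babbabbbba => bbabbbba => bbbbba => aabba => aba => ba

ab->; aba->ba; bbb->aa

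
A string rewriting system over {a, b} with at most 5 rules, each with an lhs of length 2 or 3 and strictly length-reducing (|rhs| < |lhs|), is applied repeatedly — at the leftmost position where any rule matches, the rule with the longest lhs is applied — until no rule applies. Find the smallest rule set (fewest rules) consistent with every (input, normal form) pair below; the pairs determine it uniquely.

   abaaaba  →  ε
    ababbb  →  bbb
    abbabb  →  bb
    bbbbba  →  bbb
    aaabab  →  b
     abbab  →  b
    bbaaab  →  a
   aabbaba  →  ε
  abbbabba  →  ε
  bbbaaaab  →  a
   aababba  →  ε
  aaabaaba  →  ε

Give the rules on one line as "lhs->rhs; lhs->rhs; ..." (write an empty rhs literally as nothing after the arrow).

ab->; aba->ba; ba->; bba->

  | abaaaba => baaaba => aaba => aba => ba => ε
  | ababbb => babbb => bbb
  | abbabb => babb => bb
  | bbbbba => bbb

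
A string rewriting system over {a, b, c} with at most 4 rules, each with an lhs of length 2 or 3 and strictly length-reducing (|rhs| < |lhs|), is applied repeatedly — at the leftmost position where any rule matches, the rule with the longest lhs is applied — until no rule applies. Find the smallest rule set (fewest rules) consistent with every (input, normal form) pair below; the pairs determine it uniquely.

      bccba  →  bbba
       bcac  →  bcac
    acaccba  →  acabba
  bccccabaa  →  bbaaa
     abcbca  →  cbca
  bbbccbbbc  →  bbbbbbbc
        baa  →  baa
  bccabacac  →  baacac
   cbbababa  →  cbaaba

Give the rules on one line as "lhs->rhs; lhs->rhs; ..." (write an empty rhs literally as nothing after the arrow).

abc->c; bab->a; cc->b

  | bccba => bbba
  | bcac
  | acaccba => acabba
  | bccccabaa => bbccabaa => bbbabaa => bbaaa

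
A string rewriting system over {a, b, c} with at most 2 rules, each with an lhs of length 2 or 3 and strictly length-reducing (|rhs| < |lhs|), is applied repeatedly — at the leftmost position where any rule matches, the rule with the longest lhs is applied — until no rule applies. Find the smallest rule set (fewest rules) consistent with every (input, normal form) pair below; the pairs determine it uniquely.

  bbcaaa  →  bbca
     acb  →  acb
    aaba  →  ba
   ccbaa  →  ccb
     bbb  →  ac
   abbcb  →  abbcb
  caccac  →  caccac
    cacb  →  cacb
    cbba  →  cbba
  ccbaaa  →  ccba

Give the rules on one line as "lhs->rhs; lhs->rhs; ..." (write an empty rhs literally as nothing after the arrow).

  | bbcaaa => bbca
  | acb
  | aaba => ba
  | ccbaa => ccb

aa->; bbb->ac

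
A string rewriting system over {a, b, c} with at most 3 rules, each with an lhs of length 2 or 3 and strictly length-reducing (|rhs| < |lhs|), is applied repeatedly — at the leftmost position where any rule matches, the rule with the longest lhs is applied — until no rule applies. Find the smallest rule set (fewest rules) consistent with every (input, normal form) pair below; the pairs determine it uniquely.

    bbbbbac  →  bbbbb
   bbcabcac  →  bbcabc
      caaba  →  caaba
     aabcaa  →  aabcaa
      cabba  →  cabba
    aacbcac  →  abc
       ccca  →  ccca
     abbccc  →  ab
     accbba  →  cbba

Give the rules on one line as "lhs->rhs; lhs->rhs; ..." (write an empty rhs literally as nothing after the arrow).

  | bbbbbac => bbbbb
  | bbcabcac => bbcabc
  | caaba
  | aabcaa

ac->; bcc->a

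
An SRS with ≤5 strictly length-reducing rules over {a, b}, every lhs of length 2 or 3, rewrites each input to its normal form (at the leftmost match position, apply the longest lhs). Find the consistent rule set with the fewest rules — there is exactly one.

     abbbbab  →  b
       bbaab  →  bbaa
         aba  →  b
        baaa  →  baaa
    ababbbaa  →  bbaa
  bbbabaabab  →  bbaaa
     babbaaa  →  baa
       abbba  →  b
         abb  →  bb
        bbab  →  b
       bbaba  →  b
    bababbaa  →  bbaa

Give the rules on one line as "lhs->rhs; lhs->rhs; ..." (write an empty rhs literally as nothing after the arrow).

aab->aa; ab->b; aba->b; bbb->ab

  | abbbbab => bbbbab => abbab => bbab => bbb => ab => b
  | bbaab => bbaa
  | aba => b
  | baaa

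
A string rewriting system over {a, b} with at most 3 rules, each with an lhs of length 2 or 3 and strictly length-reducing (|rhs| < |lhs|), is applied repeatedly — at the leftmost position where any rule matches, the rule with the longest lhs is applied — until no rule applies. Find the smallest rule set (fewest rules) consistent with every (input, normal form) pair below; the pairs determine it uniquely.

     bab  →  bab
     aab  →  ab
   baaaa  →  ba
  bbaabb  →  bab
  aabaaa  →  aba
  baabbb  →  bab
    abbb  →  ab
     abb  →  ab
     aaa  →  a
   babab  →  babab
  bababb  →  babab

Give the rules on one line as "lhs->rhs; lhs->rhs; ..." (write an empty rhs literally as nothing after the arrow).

aa->a; bb->b

  | bab
  | aab => ab
  | baaaa => baaa => baa => ba
  | bbaabb => baabb => babb => bab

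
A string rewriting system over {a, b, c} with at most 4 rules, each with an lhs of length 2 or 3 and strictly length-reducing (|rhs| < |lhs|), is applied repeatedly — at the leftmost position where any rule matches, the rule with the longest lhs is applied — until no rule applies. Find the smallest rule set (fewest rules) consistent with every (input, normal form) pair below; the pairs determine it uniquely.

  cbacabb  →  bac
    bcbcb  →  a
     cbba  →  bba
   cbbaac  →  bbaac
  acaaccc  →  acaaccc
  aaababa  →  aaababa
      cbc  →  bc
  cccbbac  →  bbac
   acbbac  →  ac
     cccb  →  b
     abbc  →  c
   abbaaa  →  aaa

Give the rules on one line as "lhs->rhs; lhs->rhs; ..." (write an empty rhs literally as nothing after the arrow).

  | cbacabb => bacabb => bac
  | bcbcb => bbcb => bbb => a
  | cbba => bba
  | cbbaac => bbaac

abb->; bbb->a; cb->b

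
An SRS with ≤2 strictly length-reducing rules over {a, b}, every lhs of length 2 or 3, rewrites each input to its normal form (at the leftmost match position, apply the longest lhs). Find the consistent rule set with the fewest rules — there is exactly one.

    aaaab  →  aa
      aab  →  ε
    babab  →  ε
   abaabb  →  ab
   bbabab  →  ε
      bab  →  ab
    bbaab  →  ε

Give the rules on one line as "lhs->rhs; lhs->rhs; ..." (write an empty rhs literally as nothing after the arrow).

  | aaaab => aa
  | aab => ε
  | babab => abab => aab => ε
  | abaabb => aaabb => ab

aab->; ba->a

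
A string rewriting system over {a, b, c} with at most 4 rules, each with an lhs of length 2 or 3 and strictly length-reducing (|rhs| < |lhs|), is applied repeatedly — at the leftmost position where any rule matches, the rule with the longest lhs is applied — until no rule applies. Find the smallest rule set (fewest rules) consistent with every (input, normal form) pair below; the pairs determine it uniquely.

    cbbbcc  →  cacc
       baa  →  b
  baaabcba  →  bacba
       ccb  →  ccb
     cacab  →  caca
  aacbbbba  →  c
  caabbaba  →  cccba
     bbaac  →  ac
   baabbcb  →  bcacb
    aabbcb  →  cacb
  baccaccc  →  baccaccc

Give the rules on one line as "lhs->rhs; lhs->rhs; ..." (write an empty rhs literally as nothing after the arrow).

aa->; aab->cb; ab->a; bb->a

  | cbbbcc => cabcc => cacc
  | baa => b
  | baaabcba => babcba => bacba
  | ccb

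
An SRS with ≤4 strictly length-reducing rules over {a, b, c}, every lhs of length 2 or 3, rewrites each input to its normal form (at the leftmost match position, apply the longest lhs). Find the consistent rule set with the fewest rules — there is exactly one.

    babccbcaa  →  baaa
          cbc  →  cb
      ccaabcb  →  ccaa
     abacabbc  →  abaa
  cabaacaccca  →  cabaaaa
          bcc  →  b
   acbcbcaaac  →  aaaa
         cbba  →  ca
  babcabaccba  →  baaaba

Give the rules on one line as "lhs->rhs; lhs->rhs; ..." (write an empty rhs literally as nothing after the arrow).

ac->a; bb->; bc->b; bca->ab

  | babccbcaa => babcbcaa => babbcaa => bacaa => baaa
  | cbc => cb
  | ccaabcb => ccaabb => ccaa
  | abacabbc => abaabbc => abaac => abaa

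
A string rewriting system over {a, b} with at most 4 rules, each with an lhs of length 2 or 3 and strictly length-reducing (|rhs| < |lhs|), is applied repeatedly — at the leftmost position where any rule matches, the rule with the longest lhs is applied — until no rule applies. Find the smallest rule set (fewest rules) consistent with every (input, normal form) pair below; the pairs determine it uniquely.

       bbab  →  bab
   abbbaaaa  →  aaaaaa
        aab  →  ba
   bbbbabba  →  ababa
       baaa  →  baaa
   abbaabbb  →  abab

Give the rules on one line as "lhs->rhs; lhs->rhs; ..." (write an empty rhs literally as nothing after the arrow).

aab->ba; bb->b; bbb->a

  | bbab => bab
  | abbbaaaa => aaaaaa
  | aab => ba
  | bbbbabba => ababba => ababa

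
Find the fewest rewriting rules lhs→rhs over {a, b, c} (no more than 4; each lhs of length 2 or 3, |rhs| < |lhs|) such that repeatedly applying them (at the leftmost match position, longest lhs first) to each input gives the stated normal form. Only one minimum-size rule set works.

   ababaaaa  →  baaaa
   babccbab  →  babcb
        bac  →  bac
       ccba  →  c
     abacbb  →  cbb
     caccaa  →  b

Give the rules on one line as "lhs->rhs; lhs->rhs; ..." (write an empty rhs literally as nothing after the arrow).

aba->; ca->b; cba->

  | ababaaaa => baaaa
  | babccbab => babcb
  | bac
  | ccba => c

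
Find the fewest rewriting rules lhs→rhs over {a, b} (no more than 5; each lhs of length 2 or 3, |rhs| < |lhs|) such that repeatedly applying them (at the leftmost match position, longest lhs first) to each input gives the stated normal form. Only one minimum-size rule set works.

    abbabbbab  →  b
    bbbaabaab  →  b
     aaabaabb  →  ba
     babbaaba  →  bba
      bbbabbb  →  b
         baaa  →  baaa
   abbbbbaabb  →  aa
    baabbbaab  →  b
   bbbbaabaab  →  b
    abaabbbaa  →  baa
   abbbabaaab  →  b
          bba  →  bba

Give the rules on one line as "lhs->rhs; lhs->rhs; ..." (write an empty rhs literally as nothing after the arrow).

ab->b; abb->; bab->b; bbb->a

  | abbabbbab => abbbab => bab => b
  | bbbaabaab => aaabaab => aabaab => abaab => baab => bab => b
  | aaabaabb => aabaabb => abaabb => baabb => ba
  | babbaaba => bbaaba => bbaba => bba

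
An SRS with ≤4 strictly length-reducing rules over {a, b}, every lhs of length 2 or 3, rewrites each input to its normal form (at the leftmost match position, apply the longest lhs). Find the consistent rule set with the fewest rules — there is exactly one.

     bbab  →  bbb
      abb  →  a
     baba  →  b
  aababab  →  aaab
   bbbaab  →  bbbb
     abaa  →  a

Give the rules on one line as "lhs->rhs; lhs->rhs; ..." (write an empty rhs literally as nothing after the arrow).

abb->a; ba->; baa->ba; bab->bb

  | bbab => bbb
  | abb => a
  | baba => bba => b
  | aababab => aabbab => aaab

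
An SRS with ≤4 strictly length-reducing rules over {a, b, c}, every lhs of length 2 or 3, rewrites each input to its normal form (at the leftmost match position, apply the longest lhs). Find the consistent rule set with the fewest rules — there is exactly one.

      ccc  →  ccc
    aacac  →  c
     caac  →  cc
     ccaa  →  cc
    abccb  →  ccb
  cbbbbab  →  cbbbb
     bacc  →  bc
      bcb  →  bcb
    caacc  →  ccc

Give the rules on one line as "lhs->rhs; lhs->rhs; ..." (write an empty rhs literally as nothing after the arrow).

aa->; ab->; ac->

  | ccc
  | aacac => cac => c
  | caac => cc
  | ccaa => cc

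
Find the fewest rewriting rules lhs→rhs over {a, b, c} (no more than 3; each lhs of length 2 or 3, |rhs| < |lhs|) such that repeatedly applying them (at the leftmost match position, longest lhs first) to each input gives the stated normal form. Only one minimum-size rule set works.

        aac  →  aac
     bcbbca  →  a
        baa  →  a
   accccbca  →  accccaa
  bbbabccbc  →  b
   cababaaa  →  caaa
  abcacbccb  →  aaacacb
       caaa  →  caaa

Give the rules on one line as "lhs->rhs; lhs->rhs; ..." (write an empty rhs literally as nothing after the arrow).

ba->; bbc->b; bc->a

  | aac
  | bcbbca => abbca => aba => a
  | baa => a
  | accccbca => accccaa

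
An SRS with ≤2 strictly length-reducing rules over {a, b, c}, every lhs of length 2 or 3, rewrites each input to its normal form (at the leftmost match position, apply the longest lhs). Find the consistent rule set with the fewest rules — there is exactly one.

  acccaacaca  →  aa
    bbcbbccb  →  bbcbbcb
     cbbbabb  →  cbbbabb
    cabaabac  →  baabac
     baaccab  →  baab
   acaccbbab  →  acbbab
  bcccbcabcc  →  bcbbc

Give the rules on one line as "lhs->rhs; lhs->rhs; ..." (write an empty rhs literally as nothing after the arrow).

ca->; cc->c

  | acccaacaca => accaacaca => acaacaca => aacaca => aaca => aa
  | bbcbbccb => bbcbbcb
  | cbbbabb
  | cabaabac => baabac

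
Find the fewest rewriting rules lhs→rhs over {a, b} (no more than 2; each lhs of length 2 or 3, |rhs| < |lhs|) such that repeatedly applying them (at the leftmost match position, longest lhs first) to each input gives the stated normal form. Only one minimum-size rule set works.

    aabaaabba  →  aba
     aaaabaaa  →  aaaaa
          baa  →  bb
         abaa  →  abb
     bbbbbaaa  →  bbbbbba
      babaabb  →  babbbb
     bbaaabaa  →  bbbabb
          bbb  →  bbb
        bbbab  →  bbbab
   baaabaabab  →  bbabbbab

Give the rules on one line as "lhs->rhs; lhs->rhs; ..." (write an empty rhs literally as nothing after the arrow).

aab->; baa->bb

  | aabaaabba => aaabba => aba
  | aaaabaaa => aaaaa
  | baa => bb
  | abaa => abb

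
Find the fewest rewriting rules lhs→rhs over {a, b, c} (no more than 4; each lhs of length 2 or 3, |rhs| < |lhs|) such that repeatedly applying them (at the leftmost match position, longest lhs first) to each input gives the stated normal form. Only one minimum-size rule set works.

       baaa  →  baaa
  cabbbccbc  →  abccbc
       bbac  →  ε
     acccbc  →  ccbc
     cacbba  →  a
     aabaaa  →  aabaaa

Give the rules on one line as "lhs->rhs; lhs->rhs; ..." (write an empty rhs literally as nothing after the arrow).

ac->; bb->; ca->a

  | baaa
  | cabbbccbc => abbbccbc => abccbc
  | bbac => ac => ε
  | acccbc => ccbc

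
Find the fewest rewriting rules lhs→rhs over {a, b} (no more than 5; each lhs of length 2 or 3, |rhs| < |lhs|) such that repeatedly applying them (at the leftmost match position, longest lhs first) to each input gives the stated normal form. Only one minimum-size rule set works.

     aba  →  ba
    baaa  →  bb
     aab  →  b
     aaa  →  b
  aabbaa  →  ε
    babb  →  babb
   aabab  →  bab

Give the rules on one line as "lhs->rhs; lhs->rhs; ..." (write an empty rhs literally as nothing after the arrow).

  | aba => ba
  | baaa => bb
  | aab => b
  | aaa => b

aa->; aaa->b; aba->ba; bba->a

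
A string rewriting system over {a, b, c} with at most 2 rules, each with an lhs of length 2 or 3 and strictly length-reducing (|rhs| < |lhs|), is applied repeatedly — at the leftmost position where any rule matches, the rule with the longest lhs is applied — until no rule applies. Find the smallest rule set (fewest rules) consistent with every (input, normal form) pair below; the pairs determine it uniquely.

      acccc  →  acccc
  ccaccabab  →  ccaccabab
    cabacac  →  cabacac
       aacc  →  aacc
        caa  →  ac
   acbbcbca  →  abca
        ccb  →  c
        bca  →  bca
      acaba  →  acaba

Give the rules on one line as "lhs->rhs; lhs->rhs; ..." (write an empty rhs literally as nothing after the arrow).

caa->ac; cb->

  | acccc
  | ccaccabab
  | cabacac
  | aacc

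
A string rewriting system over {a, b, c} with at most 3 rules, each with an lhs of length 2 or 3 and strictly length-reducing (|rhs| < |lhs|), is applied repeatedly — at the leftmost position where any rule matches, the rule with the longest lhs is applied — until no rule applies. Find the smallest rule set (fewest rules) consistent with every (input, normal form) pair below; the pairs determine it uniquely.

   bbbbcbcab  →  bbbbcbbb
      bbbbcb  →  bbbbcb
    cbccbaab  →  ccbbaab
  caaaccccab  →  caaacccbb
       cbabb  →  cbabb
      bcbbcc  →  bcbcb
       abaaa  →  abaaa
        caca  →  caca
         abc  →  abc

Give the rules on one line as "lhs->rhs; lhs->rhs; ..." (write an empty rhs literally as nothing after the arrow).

  | bbbbcbcab => bbbbcbbb
  | bbbbcb
  | cbccbaab => ccbbaab
  | caaaccccab => caaacccbb

bcc->cb; cab->bb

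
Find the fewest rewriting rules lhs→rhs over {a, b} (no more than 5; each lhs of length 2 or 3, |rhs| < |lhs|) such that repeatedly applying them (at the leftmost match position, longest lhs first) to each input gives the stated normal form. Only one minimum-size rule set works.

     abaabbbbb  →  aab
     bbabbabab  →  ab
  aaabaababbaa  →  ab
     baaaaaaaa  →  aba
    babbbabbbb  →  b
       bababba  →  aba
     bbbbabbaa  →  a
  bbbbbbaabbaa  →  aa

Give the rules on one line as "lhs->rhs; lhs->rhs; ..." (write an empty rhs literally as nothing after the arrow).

  | abaabbbbb => aabbbbb => aabbbb => aabbb => aabb => aab
  | bbabbabab => babbabab => babab => ab
  | aaabaababbaa => abbaababbaa => abaababbaa => aababbaa => aabaa => aaa => ab
  | baaaaaaaa => aaaaaaa => abaaaa => aaaa => aba

aaa->ab; baa->a; bab->; bb->b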